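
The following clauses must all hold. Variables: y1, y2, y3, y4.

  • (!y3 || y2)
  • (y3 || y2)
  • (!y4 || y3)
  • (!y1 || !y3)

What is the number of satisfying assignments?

4

The models are:
  y1=0 y2=1 y3=0 y4=0
  y1=0 y2=1 y3=1 y4=0
  y1=0 y2=1 y3=1 y4=1
  y1=1 y2=1 y3=0 y4=0
Count: 4.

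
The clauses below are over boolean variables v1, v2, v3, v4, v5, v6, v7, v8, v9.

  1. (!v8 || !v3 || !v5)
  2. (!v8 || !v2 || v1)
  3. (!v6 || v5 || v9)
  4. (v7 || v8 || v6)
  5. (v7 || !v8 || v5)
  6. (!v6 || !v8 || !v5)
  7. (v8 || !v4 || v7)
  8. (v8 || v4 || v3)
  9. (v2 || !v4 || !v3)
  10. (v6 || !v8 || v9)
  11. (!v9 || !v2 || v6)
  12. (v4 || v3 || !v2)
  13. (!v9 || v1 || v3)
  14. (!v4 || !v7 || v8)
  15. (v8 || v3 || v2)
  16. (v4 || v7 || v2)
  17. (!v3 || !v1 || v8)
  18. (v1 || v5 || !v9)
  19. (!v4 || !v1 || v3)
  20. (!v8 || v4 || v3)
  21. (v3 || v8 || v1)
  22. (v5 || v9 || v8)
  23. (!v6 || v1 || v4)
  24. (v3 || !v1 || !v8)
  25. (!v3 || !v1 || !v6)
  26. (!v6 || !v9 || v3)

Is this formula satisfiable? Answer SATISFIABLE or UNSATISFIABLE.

Set v1 = False and propagate.
Set v2 = False and propagate.
For the remaining variables, v3 = True, v4 = False, v5 = True, v6 = False, v7 = True, v8 = False, v9 = False works.
Every clause has at least one true literal under this assignment.
So v1 = False, v2 = False, v3 = True, v4 = False, v5 = True, v6 = False, v7 = True, v8 = False, v9 = False is a satisfying assignment.

SATISFIABLE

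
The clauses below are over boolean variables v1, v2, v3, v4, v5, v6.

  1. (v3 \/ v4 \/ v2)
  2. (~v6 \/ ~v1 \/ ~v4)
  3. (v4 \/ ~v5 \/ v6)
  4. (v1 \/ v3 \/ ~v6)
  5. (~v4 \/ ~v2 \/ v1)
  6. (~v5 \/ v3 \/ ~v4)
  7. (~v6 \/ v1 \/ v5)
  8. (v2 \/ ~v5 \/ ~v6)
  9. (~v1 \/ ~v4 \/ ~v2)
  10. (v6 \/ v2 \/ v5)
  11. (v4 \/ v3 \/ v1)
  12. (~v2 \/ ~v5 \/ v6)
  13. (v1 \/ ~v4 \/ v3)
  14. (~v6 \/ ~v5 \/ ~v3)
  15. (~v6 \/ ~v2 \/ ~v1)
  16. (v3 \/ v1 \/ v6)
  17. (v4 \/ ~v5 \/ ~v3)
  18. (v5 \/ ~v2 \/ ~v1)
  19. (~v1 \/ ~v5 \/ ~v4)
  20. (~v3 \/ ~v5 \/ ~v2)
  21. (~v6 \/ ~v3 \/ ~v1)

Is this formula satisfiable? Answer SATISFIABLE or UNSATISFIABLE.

Try v1 = False.
Branch on v2: take v2 = True.
  then v4 is forced to False.
  then v3 is forced to True.
  then v5 is forced to False.
  then v6 is forced to False.
Every clause has at least one true literal under this assignment.
So v1=0, v2=1, v3=1, v4=0, v5=0, v6=0 is a satisfying assignment.

SATISFIABLE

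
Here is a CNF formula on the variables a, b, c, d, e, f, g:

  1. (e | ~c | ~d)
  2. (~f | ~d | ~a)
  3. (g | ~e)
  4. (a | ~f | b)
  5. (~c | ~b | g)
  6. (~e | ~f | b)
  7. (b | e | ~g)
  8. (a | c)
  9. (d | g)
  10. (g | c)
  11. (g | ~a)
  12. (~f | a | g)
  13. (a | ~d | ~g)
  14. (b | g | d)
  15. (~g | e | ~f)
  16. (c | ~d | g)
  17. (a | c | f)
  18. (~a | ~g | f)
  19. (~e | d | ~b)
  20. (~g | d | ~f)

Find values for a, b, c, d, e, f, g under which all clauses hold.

Try a = False.
  then c is forced to True.
Try b = True.
  then g is forced to True.
  then d is forced to False.
  then e is forced to False.
  then f is forced to False.
Every clause has at least one true literal under this assignment.
Check each clause:
  1. (~d | ~c | e) — ~d is true.
  2. (~d | ~f | ~a) — ~f is true.
  3. (g | ~e) — ~e is true.
  4. (a | ~f | b) — ~f is true.
  5. (~b | ~c | g) — g is true.
  6. (~e | ~f | b) — ~f is true.
  7. (b | ~g | e) — b is true.
  8. (c | a) — c is true.
  9. (d | g) — g is true.
  10. (g | c) — c is true.
  11. (~a | g) — ~a is true.
  12. (a | ~f | g) — ~f is true.
  13. (a | ~g | ~d) — ~d is true.
  14. (d | g | b) — b is true.
  15. (e | ~f | ~g) — ~f is true.
  16. (~d | g | c) — c is true.
  17. (a | f | c) — c is true.
  18. (f | ~a | ~g) — ~a is true.
  19. (d | ~b | ~e) — ~e is true.
  20. (~f | d | ~g) — ~f is true.

a = F, b = T, c = T, d = F, e = F, f = F, g = T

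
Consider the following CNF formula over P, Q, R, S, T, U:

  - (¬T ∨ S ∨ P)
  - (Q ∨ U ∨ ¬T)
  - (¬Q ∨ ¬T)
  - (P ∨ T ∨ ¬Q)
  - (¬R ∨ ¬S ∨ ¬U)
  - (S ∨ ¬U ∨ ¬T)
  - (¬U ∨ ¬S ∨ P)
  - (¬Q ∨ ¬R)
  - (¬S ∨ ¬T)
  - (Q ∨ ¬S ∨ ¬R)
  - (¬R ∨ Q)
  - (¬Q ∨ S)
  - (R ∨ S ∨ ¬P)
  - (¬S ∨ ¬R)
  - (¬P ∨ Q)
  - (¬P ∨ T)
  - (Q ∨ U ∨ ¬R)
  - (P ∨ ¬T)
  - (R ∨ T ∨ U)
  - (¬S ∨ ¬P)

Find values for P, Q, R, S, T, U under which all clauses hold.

P = False, Q = False, R = False, S = False, T = False, U = True

Try P = False.
  then T is forced to False.
  then Q is forced to False.
  then R is forced to False.
  then U is forced to True.
  then S is forced to False.
Every clause has at least one true literal under this assignment.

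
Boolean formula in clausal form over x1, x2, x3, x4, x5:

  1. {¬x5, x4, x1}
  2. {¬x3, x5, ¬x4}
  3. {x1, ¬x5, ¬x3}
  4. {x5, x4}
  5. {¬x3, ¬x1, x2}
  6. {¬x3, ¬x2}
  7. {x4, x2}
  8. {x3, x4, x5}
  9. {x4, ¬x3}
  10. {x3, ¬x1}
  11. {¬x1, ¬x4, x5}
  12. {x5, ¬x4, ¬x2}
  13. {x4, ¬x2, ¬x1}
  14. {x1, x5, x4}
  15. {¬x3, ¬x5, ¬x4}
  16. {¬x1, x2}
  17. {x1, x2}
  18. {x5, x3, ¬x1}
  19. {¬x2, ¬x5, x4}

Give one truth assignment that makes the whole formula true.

Branch on x1: take x1 = False.
  then x2 is forced to True.
  then x3 is forced to False.
Branch on x4: take x4 = True.
  then x5 is forced to True.

x1 = F, x2 = T, x3 = F, x4 = T, x5 = T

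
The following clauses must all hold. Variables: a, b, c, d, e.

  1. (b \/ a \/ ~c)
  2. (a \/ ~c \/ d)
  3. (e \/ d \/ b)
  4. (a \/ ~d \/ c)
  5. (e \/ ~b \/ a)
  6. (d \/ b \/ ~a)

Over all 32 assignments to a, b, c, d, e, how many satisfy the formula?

15

Case analysis on a and b:
  a=T, b=T: c, d, e free → 2^3 = 8.
  a=T, b=F: remaining (c,d,e) ∈ {(F,T,F); (F,T,T); (T,T,F); (T,T,T)} — 4.
  a=F, b=T: remaining (c,d,e) ∈ {(F,F,T); (T,T,T)} — 2.
  a=F, b=F: remaining (c,d,e) ∈ {(F,F,T)} — 1.
Total: 8 + 4 + 2 + 1 = 15.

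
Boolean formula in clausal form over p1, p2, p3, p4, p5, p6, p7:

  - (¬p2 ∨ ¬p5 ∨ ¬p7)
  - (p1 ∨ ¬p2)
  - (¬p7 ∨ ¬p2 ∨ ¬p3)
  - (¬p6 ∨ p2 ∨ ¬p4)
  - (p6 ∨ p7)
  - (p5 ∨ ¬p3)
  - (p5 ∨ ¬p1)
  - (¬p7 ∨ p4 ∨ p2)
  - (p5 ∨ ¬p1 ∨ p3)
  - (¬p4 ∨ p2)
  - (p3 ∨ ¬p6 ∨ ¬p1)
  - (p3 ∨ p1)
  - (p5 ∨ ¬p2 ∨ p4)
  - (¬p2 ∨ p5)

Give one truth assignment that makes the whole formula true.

p1 = True  p2 = True  p3 = True  p4 = True  p5 = True  p6 = True  p7 = False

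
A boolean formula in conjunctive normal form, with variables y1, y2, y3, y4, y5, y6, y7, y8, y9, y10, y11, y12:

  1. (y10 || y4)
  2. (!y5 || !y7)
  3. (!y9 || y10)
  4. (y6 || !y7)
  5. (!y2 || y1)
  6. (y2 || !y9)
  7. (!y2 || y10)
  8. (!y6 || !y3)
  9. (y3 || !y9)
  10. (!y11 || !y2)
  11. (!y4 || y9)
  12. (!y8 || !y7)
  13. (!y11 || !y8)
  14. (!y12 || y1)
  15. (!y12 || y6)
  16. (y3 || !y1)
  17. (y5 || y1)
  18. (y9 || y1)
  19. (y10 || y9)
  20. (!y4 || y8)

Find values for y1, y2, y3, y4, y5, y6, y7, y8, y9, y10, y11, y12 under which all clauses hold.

y1=True, y2=True, y3=True, y4=False, y5=False, y6=False, y7=False, y8=False, y9=False, y10=True, y11=False, y12=False

Check each clause:
  1. (y4 || y10) — y10 is true.
  2. (!y5 || !y7) — !y7 is true.
  3. (y10 || !y9) — y10 is true.
  4. (!y7 || y6) — !y7 is true.
  5. (y1 || !y2) — y1 is true.
  6. (!y9 || y2) — y2 is true.
  7. (y10 || !y2) — y10 is true.
  8. (!y3 || !y6) — !y6 is true.
  9. (y3 || !y9) — y3 is true.
  10. (!y2 || !y11) — !y11 is true.
  11. (!y4 || y9) — !y4 is true.
  12. (!y7 || !y8) — !y8 is true.
  13. (!y8 || !y11) — !y8 is true.
  14. (y1 || !y12) — y1 is true.
  15. (y6 || !y12) — !y12 is true.
  16. (y3 || !y1) — y3 is true.
  17. (y1 || y5) — y1 is true.
  18. (y9 || y1) — y1 is true.
  19. (y10 || y9) — y10 is true.
  20. (y8 || !y4) — !y4 is true.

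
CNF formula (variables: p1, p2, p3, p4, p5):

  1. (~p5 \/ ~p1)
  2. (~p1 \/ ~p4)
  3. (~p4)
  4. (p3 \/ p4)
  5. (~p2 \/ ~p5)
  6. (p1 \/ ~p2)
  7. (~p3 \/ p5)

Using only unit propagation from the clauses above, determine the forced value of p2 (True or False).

False

(~p4) is a unit clause: p4 = False.
(p4 \/ p3) with p4 = False leaves only p3, so p3 = True.
From (p5 \/ ~p3) and p3 = True: p5 = True.
(~p1 \/ ~p5) with p5 = True leaves only ~p1, so p1 = False.
From (~p5 \/ ~p2) and p5 = True: p2 = False.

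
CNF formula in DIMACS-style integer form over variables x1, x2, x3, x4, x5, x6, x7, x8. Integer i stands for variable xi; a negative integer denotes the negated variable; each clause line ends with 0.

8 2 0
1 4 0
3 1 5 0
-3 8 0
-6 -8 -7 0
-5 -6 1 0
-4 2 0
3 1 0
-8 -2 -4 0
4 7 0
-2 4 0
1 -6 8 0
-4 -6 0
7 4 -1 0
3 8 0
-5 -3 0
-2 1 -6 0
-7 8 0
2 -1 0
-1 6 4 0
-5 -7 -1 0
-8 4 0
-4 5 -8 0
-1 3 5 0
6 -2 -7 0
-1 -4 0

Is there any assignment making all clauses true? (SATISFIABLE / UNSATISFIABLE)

UNSATISFIABLE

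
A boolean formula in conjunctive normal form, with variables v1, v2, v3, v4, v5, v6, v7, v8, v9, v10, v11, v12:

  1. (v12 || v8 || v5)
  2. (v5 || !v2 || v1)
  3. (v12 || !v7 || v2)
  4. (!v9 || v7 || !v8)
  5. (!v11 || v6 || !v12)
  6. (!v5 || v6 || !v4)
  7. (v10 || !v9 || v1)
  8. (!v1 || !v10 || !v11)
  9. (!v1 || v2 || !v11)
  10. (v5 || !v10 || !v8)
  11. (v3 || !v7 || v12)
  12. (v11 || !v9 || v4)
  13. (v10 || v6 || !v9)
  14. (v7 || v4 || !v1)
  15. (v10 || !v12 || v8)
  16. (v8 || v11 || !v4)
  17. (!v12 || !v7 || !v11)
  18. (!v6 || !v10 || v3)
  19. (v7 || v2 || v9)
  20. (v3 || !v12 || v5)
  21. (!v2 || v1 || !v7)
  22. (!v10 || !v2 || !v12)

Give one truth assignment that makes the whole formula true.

v1=F, v2=T, v3=T, v4=F, v5=T, v6=T, v7=F, v8=T, v9=F, v10=T, v11=T, v12=F

Pure literal: v3 appears only positively; assign v3 = True.
Branch on v1: take v1 = False.
Try v2 = True.
  then v5 is forced to True.
  then v7 is forced to False.
Try v4 = False.
For the remaining variables, v6 = True, v8 = True, v9 = False, v10 = True, v11 = True, v12 = False works.
Every clause has at least one true literal under this assignment.
Check each clause:
  1. (v12 || v8 || v5) — v8 is true.
  2. (v1 || !v2 || v5) — v5 is true.
  3. (v12 || !v7 || v2) — !v7 is true.
  4. (v7 || !v9 || !v8) — !v9 is true.
  5. (!v12 || !v11 || v6) — !v12 is true.
  6. (!v5 || v6 || !v4) — !v4 is true.
  7. (!v9 || v10 || v1) — v10 is true.
  8. (!v11 || !v1 || !v10) — !v1 is true.
  9. (!v1 || !v11 || v2) — v2 is true.
  10. (!v8 || !v10 || v5) — v5 is true.
  11. (!v7 || v3 || v12) — !v7 is true.
  12. (v11 || !v9 || v4) — v11 is true.
  13. (v10 || v6 || !v9) — v10 is true.
  14. (!v1 || v7 || v4) — !v1 is true.
  15. (v10 || v8 || !v12) — v8 is true.
  16. (v11 || !v4 || v8) — v8 is true.
  17. (!v12 || !v11 || !v7) — !v7 is true.
  18. (!v10 || !v6 || v3) — v3 is true.
  19. (v7 || v2 || v9) — v2 is true.
  20. (!v12 || v3 || v5) — v3 is true.
  21. (v1 || !v7 || !v2) — !v7 is true.
  22. (!v2 || !v10 || !v12) — !v12 is true.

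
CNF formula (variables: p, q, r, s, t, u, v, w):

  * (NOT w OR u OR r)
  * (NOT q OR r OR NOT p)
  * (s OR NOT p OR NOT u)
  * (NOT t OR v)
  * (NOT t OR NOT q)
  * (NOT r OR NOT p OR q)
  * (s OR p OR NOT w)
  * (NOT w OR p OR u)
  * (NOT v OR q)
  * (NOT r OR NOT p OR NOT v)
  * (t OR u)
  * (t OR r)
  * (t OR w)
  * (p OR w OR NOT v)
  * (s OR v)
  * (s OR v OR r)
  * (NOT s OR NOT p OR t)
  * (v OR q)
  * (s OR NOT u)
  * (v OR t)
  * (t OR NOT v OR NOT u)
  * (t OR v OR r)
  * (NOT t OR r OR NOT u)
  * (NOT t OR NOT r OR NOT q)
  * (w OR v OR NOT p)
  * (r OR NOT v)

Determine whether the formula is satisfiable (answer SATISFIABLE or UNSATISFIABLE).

UNSATISFIABLE

v = True:
  propagation gives q=True, t=False, u=True; an empty clause results — contradiction.
v = False:
  propagation gives t=False; an empty clause results — contradiction.
Every branch closes, so no satisfying assignment exists.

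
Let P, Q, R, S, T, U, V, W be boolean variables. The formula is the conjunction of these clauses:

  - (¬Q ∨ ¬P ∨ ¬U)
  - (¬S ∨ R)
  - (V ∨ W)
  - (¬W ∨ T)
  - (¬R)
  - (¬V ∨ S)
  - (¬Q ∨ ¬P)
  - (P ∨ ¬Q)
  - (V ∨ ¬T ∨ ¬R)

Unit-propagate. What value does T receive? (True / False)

True

(¬R) is a unit clause: R = False.
(¬S ∨ R): since R = False, the clause reduces to (¬S). S = False.
(¬V ∨ S): since S = False, the clause reduces to (¬V). V = False.
From (V ∨ W) and V = False: W = True.
(¬W ∨ T): since W = True, the clause reduces to (T). T = True.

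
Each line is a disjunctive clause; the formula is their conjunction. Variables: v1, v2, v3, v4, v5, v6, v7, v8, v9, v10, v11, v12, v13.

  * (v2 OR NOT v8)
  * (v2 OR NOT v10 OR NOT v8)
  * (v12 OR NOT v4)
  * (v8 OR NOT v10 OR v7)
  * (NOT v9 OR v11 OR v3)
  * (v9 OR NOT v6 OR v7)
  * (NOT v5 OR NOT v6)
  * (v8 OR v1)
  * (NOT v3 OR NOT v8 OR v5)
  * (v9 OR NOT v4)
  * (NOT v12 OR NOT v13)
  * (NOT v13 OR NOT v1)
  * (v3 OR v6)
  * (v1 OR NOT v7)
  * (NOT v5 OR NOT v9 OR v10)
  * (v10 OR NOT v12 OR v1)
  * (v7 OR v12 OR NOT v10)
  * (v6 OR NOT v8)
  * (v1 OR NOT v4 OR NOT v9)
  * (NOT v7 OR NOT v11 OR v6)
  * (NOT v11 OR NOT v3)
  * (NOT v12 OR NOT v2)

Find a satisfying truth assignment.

v4 occurs only negated in the remaining clauses — set v4 = False.
v13 occurs only negated in the remaining clauses — set v13 = False.
Set v1 = True and propagate.
Branch on v2: take v2 = True.
  then v12 is forced to False.
For the remaining variables, v3 = False, v5 = False, v6 = True, v7 = True, v8 = True, v9 = False, v10 = True, v11 = False works.
Every clause has at least one true literal under this assignment.

v1=T, v2=T, v3=F, v4=F, v5=F, v6=T, v7=T, v8=T, v9=F, v10=T, v11=F, v12=F, v13=F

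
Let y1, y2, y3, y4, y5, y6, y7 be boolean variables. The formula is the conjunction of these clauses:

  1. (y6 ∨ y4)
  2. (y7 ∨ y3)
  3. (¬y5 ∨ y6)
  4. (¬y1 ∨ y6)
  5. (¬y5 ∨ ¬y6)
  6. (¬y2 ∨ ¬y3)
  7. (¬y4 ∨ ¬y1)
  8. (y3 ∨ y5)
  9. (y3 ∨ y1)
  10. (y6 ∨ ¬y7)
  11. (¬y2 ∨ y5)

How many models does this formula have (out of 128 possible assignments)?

7

Case analysis on y6 and y3:
  y6=1, y3=1: y7 free; 3 ways for (y1,y2,y4,y5) × 2^1 = 6.
  y6=1, y3=0: a clause becomes empty — 0.
  y6=0, y3=1: remaining (y1,y2,y4,y5,y7) ∈ {(0,0,1,0,0)} — 1.
  y6=0, y3=0: a clause becomes empty — 0.
Total: 6 + 0 + 1 + 0 = 7.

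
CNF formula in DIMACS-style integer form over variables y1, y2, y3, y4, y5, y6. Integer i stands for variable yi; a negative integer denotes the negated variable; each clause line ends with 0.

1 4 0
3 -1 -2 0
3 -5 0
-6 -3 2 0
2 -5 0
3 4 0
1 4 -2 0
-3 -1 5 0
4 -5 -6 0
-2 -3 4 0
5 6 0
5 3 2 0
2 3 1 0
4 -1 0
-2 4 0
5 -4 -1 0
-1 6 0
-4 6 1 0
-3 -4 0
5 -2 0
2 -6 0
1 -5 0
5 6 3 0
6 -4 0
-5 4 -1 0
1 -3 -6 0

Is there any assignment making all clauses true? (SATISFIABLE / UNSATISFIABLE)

UNSATISFIABLE

y1 = True:
  propagation gives y4=True, y5=True, y3=True; an empty clause results — contradiction.
y1 = False:
  propagation gives y4=True, y6=True, y3=False, y5=False; an empty clause results — contradiction.
Every branch closes, so no satisfying assignment exists.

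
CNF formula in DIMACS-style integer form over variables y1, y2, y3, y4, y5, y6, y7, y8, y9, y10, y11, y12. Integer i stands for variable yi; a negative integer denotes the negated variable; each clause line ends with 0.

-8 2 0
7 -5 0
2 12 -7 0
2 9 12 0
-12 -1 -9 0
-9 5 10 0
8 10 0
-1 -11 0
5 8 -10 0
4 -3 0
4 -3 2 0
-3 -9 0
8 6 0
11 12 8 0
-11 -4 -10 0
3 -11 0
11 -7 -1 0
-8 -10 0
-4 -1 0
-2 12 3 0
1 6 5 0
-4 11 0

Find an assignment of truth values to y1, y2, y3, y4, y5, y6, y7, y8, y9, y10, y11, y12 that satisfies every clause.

y6 occurs only positively in the remaining clauses — set y6 = True.
Branch on y1: take y1 = False.
Branch on y2: take y2 = True.
Try y3 = True.
  then y4 is forced to True.
  then y9 is forced to False.
  then y11 is forced to True.
  then y10 is forced to False.
  then y8 is forced to True.
For the remaining variables, y5 = True, y7 = True, y12 = True works.
Every clause has at least one true literal under this assignment.

y1=False, y2=True, y3=True, y4=True, y5=True, y6=True, y7=True, y8=True, y9=False, y10=False, y11=True, y12=True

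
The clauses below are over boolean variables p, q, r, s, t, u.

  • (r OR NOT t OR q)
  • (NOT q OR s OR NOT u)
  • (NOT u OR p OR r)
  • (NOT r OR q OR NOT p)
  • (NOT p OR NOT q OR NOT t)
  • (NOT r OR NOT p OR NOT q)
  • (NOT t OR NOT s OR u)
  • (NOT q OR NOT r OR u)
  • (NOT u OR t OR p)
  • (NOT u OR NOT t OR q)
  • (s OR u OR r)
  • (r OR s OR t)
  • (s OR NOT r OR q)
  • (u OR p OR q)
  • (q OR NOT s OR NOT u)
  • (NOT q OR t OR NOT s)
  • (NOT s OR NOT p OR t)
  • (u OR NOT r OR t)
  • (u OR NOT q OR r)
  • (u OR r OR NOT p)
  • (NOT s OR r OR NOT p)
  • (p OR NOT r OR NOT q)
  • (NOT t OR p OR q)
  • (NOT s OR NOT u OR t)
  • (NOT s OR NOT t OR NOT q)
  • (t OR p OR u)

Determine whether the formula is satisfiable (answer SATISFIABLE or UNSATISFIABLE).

UNSATISFIABLE

q = True:
  u = True:
    propagation gives s=True, t=True; an empty clause results — contradiction.
  u = False:
    propagation gives r=False; an empty clause results — contradiction.
q = False:
  u = True:
    propagation gives t=False, p=True, r=False, s=True; an empty clause results — contradiction.
  u = False:
    propagation gives p=True, r=False; an empty clause results — contradiction.
Every branch closes, so no satisfying assignment exists.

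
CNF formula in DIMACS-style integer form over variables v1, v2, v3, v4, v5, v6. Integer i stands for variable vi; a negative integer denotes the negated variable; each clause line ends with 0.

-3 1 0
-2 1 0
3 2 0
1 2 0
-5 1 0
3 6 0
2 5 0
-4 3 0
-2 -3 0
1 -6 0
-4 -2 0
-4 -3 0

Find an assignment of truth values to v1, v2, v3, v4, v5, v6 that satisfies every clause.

v1 occurs only positively in the remaining clauses — set v1 = True.
v4 occurs only negated in the remaining clauses — set v4 = False.
Set v2 = True and propagate.
  then v3 is forced to False.
  then v6 is forced to True.
v5 is now unconstrained; take v5 = True.

v1=True  v2=True  v3=False  v4=False  v5=True  v6=True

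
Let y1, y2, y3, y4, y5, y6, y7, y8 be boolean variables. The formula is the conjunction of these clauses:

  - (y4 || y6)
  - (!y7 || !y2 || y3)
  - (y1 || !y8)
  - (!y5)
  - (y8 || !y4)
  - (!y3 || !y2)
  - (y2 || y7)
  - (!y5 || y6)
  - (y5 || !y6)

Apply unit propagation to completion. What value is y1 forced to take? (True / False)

(!y5) stands alone — y5 = False.
From (!y6 || y5) and y5 = False: y6 = False.
From (y4 || y6) and y6 = False: y4 = True.
From (y8 || !y4) and y4 = True: y8 = True.
In (!y8 || y1), !y8 is now false; y1 must hold, so y1 = True.

True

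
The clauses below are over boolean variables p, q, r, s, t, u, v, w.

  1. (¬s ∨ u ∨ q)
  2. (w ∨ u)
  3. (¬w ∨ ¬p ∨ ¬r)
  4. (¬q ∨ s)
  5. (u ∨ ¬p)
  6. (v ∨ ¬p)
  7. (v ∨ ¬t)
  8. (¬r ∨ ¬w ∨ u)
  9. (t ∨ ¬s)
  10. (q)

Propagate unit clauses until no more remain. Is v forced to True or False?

True

Unit clause (q) sets q = True.
(¬q ∨ s) with q = True leaves only s, so s = True.
From (t ∨ ¬s) and s = True: t = True.
(v ∨ ¬t) with t = True leaves only v, so v = True.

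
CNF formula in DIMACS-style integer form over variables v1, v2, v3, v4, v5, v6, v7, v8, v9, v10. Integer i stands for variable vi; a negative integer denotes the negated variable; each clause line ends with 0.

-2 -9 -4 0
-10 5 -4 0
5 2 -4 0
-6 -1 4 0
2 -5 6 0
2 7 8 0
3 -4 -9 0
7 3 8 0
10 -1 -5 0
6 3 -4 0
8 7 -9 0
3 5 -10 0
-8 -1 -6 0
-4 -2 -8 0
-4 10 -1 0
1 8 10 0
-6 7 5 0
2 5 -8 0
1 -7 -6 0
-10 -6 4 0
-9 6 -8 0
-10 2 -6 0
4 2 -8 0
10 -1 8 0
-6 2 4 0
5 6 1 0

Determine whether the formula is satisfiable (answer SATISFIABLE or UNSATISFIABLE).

Branch on v1: take v1 = False.
The remaining clauses are satisfied by v2 = True, v3 = False, v4 = False, v5 = True, v6 = True, v7 = False, v8 = True, v9 = True, v10 = False.
So v1=False, v2=True, v3=False, v4=False, v5=True, v6=True, v7=False, v8=True, v9=True, v10=False is a satisfying assignment.

SATISFIABLE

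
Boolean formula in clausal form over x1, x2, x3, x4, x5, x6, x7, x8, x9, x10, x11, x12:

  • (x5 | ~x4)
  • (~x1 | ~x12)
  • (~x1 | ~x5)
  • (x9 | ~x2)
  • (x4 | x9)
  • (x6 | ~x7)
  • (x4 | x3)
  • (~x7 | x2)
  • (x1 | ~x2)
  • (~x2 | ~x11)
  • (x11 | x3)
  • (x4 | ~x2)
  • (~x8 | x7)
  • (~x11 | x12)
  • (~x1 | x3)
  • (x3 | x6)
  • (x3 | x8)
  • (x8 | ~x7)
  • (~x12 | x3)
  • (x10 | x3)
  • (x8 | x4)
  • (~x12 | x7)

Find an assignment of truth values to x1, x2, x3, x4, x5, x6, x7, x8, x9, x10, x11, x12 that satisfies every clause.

x1 = False, x2 = False, x3 = True, x4 = True, x5 = True, x6 = True, x7 = False, x8 = False, x9 = False, x10 = False, x11 = False, x12 = False

Check each clause:
  1. (~x4 | x5) — x5 is true.
  2. (~x1 | ~x12) — ~x12 is true.
  3. (~x5 | ~x1) — ~x1 is true.
  4. (x9 | ~x2) — ~x2 is true.
  5. (x9 | x4) — x4 is true.
  6. (x6 | ~x7) — ~x7 is true.
  7. (x4 | x3) — x3 is true.
  8. (x2 | ~x7) — ~x7 is true.
  9. (x1 | ~x2) — ~x2 is true.
  10. (~x11 | ~x2) — ~x11 is true.
  11. (x3 | x11) — x3 is true.
  12. (x4 | ~x2) — x4 is true.
  13. (~x8 | x7) — ~x8 is true.
  14. (~x11 | x12) — ~x11 is true.
  15. (~x1 | x3) — x3 is true.
  16. (x6 | x3) — x3 is true.
  17. (x3 | x8) — x3 is true.
  18. (x8 | ~x7) — ~x7 is true.
  19. (x3 | ~x12) — x3 is true.
  20. (x3 | x10) — x3 is true.
  21. (x4 | x8) — x4 is true.
  22. (x7 | ~x12) — ~x12 is true.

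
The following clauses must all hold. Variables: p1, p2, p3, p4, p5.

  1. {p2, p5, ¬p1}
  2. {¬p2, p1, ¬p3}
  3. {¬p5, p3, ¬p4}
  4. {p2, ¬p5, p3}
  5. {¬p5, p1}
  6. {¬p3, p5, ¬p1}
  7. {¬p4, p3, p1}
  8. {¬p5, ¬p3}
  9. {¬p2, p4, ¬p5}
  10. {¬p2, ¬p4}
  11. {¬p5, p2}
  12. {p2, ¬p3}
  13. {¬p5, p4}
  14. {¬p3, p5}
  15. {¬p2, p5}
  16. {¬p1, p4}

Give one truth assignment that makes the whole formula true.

p1=False, p2=False, p3=False, p4=False, p5=False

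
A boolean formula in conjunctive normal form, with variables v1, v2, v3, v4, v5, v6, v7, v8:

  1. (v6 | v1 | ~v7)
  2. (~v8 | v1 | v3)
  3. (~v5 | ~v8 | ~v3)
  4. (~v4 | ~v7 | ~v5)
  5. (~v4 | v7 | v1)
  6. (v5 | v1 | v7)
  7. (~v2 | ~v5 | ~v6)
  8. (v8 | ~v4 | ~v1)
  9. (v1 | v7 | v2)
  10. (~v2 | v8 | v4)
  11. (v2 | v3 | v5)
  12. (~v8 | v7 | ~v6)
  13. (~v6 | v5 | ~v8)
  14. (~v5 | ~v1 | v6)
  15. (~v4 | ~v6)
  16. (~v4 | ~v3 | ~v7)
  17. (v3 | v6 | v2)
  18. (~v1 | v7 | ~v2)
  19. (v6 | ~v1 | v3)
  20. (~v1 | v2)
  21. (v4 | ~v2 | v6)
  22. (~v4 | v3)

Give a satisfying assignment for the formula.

v1=0, v2=0, v3=1, v4=0, v5=1, v6=1, v7=1, v8=0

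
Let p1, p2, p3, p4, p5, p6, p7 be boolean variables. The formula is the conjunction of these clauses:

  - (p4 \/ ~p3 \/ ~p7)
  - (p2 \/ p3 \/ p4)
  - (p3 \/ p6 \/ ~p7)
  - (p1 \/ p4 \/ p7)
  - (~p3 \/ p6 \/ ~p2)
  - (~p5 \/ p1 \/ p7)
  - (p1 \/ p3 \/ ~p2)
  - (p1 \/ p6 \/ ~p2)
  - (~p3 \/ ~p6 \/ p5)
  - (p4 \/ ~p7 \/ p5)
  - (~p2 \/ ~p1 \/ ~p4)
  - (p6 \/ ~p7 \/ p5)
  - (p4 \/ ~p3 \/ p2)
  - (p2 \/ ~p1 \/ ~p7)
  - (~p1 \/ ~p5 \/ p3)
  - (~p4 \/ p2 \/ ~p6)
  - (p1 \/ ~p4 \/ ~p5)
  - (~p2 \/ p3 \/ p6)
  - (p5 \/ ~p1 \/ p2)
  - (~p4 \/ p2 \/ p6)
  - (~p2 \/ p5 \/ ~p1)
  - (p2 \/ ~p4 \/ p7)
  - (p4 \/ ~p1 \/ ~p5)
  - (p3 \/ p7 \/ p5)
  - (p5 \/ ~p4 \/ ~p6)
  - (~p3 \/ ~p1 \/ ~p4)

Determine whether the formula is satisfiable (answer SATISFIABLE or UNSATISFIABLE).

p2 = True:
  p1 = True:
    propagation gives p4=False, p5=True; an empty clause results — contradiction.
  p1 = False:
    propagation gives p3=True, p6=True, p5=True, p7=True; an empty clause results — contradiction.
p2 = False:
  p4 = True:
    propagation gives p6=False; an empty clause results — contradiction.
  p4 = False:
    propagation gives p3=True; an empty clause results — contradiction.
Every branch closes, so no satisfying assignment exists.

UNSATISFIABLE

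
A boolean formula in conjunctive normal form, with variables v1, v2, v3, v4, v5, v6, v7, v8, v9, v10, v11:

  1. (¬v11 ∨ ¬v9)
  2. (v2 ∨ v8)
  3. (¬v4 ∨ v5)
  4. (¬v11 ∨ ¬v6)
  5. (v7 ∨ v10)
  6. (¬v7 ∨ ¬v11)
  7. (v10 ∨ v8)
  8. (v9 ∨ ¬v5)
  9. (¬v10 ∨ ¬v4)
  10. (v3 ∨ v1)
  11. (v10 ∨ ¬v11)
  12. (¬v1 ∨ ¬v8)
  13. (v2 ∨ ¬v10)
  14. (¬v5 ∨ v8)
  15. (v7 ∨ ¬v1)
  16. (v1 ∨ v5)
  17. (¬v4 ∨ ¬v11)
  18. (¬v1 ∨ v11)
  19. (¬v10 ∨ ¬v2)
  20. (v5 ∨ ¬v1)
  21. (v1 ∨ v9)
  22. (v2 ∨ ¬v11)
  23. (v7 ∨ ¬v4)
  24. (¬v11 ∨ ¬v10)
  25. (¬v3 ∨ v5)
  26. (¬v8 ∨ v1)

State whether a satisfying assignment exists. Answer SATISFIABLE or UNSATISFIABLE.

v1 = True:
  propagation gives v8=False, v2=True, v10=True; an empty clause results — contradiction.
v1 = False:
  propagation gives v3=True, v5=True, v9=True, v11=False; an empty clause results — contradiction.
Every branch closes, so no satisfying assignment exists.

UNSATISFIABLE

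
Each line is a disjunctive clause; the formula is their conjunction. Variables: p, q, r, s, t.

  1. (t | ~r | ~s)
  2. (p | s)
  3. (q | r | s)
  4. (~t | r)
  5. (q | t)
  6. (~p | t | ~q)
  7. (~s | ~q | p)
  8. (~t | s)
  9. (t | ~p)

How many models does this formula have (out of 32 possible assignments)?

3

Satisfying assignments:
  p=F q=F r=T s=T t=T
  p=T q=F r=T s=T t=T
  p=T q=T r=T s=T t=T
Count: 3.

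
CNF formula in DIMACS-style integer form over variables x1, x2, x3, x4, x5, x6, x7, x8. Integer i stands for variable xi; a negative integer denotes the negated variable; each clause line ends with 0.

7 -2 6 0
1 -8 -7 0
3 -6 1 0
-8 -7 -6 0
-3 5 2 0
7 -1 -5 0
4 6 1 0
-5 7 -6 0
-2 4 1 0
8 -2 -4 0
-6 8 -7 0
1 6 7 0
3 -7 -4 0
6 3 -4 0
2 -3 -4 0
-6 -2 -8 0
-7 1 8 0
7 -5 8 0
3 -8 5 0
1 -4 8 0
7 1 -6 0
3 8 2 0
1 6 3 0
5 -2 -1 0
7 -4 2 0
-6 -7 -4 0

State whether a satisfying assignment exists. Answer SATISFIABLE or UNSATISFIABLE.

SATISFIABLE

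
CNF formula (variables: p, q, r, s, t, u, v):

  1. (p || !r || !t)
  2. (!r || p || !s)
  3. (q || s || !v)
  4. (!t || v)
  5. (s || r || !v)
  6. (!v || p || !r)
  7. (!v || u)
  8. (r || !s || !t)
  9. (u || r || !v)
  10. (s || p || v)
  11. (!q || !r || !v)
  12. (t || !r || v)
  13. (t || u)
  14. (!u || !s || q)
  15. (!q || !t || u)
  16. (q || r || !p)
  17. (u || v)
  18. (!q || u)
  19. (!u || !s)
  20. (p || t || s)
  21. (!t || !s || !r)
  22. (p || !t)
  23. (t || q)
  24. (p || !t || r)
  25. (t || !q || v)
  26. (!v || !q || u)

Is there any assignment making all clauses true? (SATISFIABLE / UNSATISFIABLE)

t = True:
  propagation gives v=True, u=True, s=False, q=True; an empty clause results — contradiction.
t = False:
  propagation gives u=True, s=False, p=True, q=True; an empty clause results — contradiction.
Every branch closes, so no satisfying assignment exists.

UNSATISFIABLE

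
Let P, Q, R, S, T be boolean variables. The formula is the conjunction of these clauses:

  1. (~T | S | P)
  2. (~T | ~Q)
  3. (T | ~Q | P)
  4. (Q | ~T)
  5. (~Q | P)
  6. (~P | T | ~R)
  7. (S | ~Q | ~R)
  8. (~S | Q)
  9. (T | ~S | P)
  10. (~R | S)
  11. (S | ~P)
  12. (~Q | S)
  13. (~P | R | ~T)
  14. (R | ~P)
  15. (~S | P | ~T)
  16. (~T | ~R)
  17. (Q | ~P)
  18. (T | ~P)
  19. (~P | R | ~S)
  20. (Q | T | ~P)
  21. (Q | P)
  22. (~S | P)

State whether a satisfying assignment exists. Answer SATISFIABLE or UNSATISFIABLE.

UNSATISFIABLE

P = True:
  propagation gives S=True, Q=True, T=False; an empty clause results — contradiction.
P = False:
  propagation gives Q=False; an empty clause results — contradiction.
Every branch closes, so no satisfying assignment exists.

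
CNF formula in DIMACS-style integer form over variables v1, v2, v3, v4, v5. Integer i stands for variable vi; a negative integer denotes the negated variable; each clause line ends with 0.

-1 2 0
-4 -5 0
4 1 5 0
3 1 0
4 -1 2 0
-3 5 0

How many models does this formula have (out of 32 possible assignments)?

6

Satisfying assignments:
  v1=0 v2=0 v3=1 v4=0 v5=1
  v1=0 v2=1 v3=1 v4=0 v5=1
  v1=1 v2=1 v3=0 v4=0 v5=0
  v1=1 v2=1 v3=0 v4=0 v5=1
  v1=1 v2=1 v3=0 v4=1 v5=0
  v1=1 v2=1 v3=1 v4=0 v5=1
That's 6 in total.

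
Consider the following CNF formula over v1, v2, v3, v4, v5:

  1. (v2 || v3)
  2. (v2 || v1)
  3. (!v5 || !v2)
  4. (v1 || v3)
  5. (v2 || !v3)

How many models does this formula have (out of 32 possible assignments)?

6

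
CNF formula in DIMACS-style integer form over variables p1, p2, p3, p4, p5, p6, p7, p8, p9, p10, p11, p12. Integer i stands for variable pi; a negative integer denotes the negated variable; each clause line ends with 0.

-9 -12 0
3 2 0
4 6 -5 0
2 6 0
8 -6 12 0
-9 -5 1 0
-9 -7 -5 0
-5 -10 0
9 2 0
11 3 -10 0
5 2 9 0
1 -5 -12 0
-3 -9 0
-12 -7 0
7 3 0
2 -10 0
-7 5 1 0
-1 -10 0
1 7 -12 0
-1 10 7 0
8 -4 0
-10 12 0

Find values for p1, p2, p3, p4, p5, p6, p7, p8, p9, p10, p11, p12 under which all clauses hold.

p1=0  p2=1  p3=0  p4=0  p5=1  p6=1  p7=1  p8=1  p9=0  p10=0  p11=1  p12=0

Pure literal: p2 appears only positively; assign p2 = True.
p8 occurs only positively in the remaining clauses — set p8 = True.
Branch on p1: take p1 = False.
The remaining clauses are satisfied by p3 = False, p4 = False, p5 = True, p6 = True, p7 = True, p9 = False, p10 = False, p11 = True, p12 = False.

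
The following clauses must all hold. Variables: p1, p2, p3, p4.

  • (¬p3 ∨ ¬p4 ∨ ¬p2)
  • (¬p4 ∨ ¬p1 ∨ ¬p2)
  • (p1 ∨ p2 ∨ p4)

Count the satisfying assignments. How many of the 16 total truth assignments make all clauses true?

Case analysis on p2 and p4:
  p2=1, p4=1: remaining (p1,p3) ∈ {(0,0)} — 1.
  p2=1, p4=0: remaining (p1,p3) ∈ {(0,0); (0,1); (1,0); (1,1)} — 4.
  p2=0, p4=1: remaining (p1,p3) ∈ {(0,0); (0,1); (1,0); (1,1)} — 4.
  p2=0, p4=0: remaining (p1,p3) ∈ {(1,0); (1,1)} — 2.
Total: 1 + 4 + 4 + 2 = 11.

11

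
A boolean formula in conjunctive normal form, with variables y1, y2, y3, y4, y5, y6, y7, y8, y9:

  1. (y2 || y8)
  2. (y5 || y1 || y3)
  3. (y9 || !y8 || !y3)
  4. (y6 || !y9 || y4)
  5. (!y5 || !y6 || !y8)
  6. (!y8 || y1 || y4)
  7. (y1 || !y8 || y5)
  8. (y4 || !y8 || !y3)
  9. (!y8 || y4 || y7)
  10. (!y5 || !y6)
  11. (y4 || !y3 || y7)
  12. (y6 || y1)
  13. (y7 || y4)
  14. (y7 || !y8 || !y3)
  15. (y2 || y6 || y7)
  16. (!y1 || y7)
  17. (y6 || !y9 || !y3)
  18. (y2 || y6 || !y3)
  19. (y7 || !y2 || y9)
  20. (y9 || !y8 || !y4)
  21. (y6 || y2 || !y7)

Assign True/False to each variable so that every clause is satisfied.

y1=True, y2=True, y3=True, y4=True, y5=False, y6=True, y7=True, y8=True, y9=True

Set y1 = True and propagate.
  then y7 is forced to True.
For the remaining variables, y2 = True, y3 = True, y4 = True, y5 = False, y6 = True, y8 = True, y9 = True works.
Check each clause:
  1. (y2 || y8) — y8 is true.
  2. (y3 || y5 || y1) — y1 is true.
  3. (y9 || !y8 || !y3) — y9 is true.
  4. (y6 || y4 || !y9) — y4 is true.
  5. (!y5 || !y6 || !y8) — !y5 is true.
  6. (y4 || y1 || !y8) — y1 is true.
  7. (y1 || y5 || !y8) — y1 is true.
  8. (y4 || !y8 || !y3) — y4 is true.
  9. (y7 || !y8 || y4) — y4 is true.
  10. (!y5 || !y6) — !y5 is true.
  11. (!y3 || y7 || y4) — y4 is true.
  12. (y6 || y1) — y1 is true.
  13. (y4 || y7) — y4 is true.
  14. (y7 || !y3 || !y8) — y7 is true.
  15. (y7 || y2 || y6) — y2 is true.
  16. (y7 || !y1) — y7 is true.
  17. (!y3 || y6 || !y9) — y6 is true.
  18. (y6 || !y3 || y2) — y2 is true.
  19. (y9 || y7 || !y2) — y9 is true.
  20. (!y4 || !y8 || y9) — y9 is true.
  21. (y2 || !y7 || y6) — y2 is true.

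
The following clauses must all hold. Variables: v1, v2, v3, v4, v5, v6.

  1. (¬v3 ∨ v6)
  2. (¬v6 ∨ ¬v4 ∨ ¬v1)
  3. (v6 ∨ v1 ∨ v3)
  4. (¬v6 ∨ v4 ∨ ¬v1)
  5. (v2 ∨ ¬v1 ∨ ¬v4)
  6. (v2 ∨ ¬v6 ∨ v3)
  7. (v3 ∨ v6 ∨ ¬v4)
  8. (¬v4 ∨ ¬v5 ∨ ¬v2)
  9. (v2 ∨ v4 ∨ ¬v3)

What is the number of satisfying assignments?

Split on v4, then v6.
  v4=1, v6=1: remaining (v1,v2,v3,v5) ∈ {(0,0,1,0); (0,0,1,1); (0,1,0,0); (0,1,1,0)} — 4.
  v4=1, v6=0: a clause becomes empty — 0.
  v4=0, v6=1: remaining (v1,v2,v3,v5) ∈ {(0,1,0,0); (0,1,0,1); (0,1,1,0); (0,1,1,1)} — 4.
  v4=0, v6=0: remaining (v1,v2,v3,v5) ∈ {(1,0,0,0); (1,0,0,1); (1,1,0,0); (1,1,0,1)} — 4.
Total: 4 + 0 + 4 + 4 = 12.

12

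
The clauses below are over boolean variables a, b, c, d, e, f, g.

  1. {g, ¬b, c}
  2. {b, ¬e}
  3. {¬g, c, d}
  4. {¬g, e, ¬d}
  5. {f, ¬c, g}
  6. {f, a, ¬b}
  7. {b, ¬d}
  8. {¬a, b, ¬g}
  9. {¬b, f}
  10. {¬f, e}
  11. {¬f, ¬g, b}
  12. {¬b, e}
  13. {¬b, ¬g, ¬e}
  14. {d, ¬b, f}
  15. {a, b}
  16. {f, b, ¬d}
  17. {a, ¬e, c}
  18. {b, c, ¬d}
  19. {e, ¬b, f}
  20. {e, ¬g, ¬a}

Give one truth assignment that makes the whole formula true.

a=True, b=True, c=True, d=False, e=True, f=True, g=False

Set a = True and propagate.
Set b = True and propagate.
  then f is forced to True.
  then e is forced to True.
  then g is forced to False.
  then c is forced to True.
d is now unconstrained; take d = False.
Check each clause:
  1. {g, c, ¬b} — c is true.
  2. {b, ¬e} — b is true.
  3. {c, d, ¬g} — ¬g is true.
  4. {¬g, ¬d, e} — ¬g is true.
  5. {g, f, ¬c} — f is true.
  6. {¬b, a, f} — a is true.
  7. {¬d, b} — b is true.
  8. {¬g, ¬a, b} — ¬g is true.
  9. {¬b, f} — f is true.
  10. {¬f, e} — e is true.
  11. {¬g, b, ¬f} — ¬g is true.
  12. {¬b, e} — e is true.
  13. {¬g, ¬e, ¬b} — ¬g is true.
  14. {¬b, f, d} — f is true.
  15. {b, a} — a is true.
  16. {f, ¬d, b} — b is true.
  17. {c, ¬e, a} — c is true.
  18. {¬d, c, b} — b is true.
  19. {e, f, ¬b} — e is true.
  20. {¬g, e, ¬a} — ¬g is true.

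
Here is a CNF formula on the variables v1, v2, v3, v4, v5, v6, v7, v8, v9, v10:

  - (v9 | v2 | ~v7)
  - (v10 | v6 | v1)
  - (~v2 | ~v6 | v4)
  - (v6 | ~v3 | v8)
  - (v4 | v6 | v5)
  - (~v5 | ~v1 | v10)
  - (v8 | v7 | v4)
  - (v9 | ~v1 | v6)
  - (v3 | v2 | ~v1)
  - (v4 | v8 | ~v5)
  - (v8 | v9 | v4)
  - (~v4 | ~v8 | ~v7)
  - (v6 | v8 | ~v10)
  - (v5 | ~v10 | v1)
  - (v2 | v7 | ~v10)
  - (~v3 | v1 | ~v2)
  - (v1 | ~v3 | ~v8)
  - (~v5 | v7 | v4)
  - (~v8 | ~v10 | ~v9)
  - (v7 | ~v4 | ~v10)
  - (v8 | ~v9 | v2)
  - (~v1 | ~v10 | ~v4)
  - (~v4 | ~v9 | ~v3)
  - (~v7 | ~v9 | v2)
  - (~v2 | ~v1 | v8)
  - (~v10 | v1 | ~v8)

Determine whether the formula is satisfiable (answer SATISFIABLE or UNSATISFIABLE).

SATISFIABLE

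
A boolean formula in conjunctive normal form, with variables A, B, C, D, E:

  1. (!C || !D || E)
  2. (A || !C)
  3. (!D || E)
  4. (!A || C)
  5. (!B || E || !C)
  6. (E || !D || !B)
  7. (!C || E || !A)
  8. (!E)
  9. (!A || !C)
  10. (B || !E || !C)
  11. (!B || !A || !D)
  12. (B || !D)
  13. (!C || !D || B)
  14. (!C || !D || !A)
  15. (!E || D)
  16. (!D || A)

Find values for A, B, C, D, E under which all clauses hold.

Unit propagation: (!E) forces E = False.
(!D) is a unit clause, so D = False.
Try A = False.
  then C is forced to False.
B is now unconstrained; take B = True.

A=False  B=True  C=False  D=False  E=False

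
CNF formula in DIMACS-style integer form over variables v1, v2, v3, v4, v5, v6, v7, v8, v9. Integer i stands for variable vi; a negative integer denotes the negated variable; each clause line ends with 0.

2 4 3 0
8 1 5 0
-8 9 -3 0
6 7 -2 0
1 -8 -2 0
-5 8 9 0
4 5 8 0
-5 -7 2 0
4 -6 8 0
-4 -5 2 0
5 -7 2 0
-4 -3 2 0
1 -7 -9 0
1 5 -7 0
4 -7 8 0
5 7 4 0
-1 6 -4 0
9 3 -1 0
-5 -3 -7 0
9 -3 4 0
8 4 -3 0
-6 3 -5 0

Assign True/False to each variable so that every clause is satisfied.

v1 = T, v2 = T, v3 = T, v4 = T, v5 = F, v6 = T, v7 = T, v8 = T, v9 = T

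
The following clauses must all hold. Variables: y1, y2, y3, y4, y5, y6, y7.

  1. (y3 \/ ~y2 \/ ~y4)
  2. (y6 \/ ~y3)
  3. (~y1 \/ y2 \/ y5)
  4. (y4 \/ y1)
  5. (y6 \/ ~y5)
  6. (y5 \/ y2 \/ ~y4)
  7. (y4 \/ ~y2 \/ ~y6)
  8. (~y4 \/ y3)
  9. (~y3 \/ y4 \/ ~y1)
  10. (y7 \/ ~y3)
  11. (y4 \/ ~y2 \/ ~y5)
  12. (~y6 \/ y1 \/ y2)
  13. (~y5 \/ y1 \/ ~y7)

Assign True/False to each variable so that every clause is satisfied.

y1=False, y2=True, y3=True, y4=True, y5=False, y6=True, y7=True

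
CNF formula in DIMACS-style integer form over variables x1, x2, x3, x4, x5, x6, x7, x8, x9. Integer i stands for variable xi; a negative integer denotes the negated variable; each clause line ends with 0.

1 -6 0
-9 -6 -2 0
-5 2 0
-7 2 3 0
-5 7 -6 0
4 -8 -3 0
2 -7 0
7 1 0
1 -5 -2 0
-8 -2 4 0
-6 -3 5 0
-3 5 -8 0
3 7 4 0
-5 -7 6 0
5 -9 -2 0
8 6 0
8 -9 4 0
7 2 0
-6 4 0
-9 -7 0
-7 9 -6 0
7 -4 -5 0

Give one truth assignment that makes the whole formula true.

x1 = 1, x2 = 1, x3 = 0, x4 = 1, x5 = 0, x6 = 1, x7 = 0, x8 = 0, x9 = 0

Check each clause:
  1. (NOT x6 OR x1) — x1 is true.
  2. (NOT x2 OR NOT x6 OR NOT x9) — NOT x9 is true.
  3. (x2 OR NOT x5) — x2 is true.
  4. (x3 OR x2 OR NOT x7) — NOT x7 is true.
  5. (x7 OR NOT x5 OR NOT x6) — NOT x5 is true.
  6. (x4 OR NOT x3 OR NOT x8) — NOT x8 is true.
  7. (x2 OR NOT x7) — NOT x7 is true.
  8. (x7 OR x1) — x1 is true.
  9. (x1 OR NOT x2 OR NOT x5) — x1 is true.
  10. (NOT x2 OR x4 OR NOT x8) — NOT x8 is true.
  11. (NOT x6 OR x5 OR NOT x3) — NOT x3 is true.
  12. (x5 OR NOT x3 OR NOT x8) — NOT x8 is true.
  13. (x7 OR x4 OR x3) — x4 is true.
  14. (NOT x5 OR x6 OR NOT x7) — NOT x7 is true.
  15. (NOT x9 OR NOT x2 OR x5) — NOT x9 is true.
  16. (x6 OR x8) — x6 is true.
  17. (x8 OR NOT x9 OR x4) — x4 is true.
  18. (x2 OR x7) — x2 is true.
  19. (x4 OR NOT x6) — x4 is true.
  20. (NOT x7 OR NOT x9) — NOT x7 is true.
  21. (NOT x6 OR x9 OR NOT x7) — NOT x7 is true.
  22. (NOT x5 OR x7 OR NOT x4) — NOT x5 is true.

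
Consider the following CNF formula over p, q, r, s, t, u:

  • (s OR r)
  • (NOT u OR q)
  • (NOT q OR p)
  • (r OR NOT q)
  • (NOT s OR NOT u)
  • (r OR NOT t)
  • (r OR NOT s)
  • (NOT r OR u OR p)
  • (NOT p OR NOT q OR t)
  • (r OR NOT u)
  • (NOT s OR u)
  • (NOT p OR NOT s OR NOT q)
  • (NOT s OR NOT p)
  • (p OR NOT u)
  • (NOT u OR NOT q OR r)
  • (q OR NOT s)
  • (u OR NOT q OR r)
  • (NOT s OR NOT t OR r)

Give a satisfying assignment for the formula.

p=True  q=True  r=True  s=False  t=True  u=True

Check each clause:
  1. (r OR s) — r is true.
  2. (NOT u OR q) — q is true.
  3. (p OR NOT q) — p is true.
  4. (r OR NOT q) — r is true.
  5. (NOT u OR NOT s) — NOT s is true.
  6. (NOT t OR r) — r is true.
  7. (NOT s OR r) — r is true.
  8. (NOT r OR p OR u) — p is true.
  9. (NOT q OR t OR NOT p) — t is true.
  10. (NOT u OR r) — r is true.
  11. (u OR NOT s) — NOT s is true.
  12. (NOT s OR NOT q OR NOT p) — NOT s is true.
  13. (NOT s OR NOT p) — NOT s is true.
  14. (NOT u OR p) — p is true.
  15. (NOT q OR r OR NOT u) — r is true.
  16. (q OR NOT s) — q is true.
  17. (r OR NOT q OR u) — r is true.
  18. (r OR NOT t OR NOT s) — r is true.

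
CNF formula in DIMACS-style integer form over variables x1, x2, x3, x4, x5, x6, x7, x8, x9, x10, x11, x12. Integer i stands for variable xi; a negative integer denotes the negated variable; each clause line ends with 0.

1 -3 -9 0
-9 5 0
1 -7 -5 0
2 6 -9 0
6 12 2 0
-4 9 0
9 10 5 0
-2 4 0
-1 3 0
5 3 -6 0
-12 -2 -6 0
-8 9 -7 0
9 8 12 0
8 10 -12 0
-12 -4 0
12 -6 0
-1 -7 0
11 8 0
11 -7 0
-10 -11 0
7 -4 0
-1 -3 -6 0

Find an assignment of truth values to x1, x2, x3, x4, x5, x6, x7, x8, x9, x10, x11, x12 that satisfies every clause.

Try x1 = False.
Set x2 = False and propagate.
Branch on x3: take x3 = True.
  then x9 is forced to False.
  then x4 is forced to False.
For the remaining variables, x5 = True, x6 = True, x7 = False, x8 = True, x10 = False, x11 = True, x12 = True works.
Every clause has at least one true literal under this assignment.

x1=False, x2=False, x3=True, x4=False, x5=True, x6=True, x7=False, x8=True, x9=False, x10=False, x11=True, x12=True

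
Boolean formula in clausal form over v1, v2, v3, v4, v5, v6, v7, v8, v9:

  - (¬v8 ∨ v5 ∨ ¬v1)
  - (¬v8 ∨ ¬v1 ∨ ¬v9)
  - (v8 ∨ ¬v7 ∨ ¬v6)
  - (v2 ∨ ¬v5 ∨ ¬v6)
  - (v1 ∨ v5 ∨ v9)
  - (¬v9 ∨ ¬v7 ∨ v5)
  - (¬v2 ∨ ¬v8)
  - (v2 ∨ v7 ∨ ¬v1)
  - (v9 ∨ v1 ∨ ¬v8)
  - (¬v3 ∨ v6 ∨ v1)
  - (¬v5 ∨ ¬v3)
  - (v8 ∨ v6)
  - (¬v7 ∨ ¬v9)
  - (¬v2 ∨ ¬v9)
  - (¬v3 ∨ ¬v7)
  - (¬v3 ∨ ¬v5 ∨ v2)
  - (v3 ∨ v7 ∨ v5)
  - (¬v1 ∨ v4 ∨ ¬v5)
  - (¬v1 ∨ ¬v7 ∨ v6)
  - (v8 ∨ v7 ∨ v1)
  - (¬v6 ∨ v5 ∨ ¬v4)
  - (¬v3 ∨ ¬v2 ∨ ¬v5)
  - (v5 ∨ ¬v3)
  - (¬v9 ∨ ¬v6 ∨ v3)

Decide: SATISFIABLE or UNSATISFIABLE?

Set v1 = False and propagate.
Try v2 = False.
For the remaining variables, v3 = False, v4 = False, v5 = True, v6 = False, v7 = False, v8 = True, v9 = True works.
So v1 = F, v2 = F, v3 = F, v4 = F, v5 = T, v6 = F, v7 = F, v8 = T, v9 = T is a satisfying assignment.

SATISFIABLE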